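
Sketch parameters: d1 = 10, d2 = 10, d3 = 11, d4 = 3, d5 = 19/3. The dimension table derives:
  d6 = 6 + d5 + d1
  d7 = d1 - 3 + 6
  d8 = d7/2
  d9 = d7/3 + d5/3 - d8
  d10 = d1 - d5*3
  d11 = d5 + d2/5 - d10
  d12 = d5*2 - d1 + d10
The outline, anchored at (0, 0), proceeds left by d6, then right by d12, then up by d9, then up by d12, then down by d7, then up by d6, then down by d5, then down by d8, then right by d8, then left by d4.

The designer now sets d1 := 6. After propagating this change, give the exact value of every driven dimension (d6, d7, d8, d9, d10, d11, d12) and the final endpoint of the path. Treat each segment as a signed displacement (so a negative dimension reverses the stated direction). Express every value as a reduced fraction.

d6 = 55/3
d7 = 9
d8 = 9/2
d9 = 11/18
d10 = -13
d11 = 64/3
d12 = -19/3
endpoint = (-139/6, -65/9)

Apply edit: d1 := 6
  d6 = 6 + d5 + d1 = 55/3
  d7 = d1 - 3 + 6 = 9
  d8 = d7/2 = 9/2
  d9 = d7/3 + d5/3 - d8 = 11/18
  d10 = d1 - d5*3 = -13
  d11 = d5 + d2/5 - d10 = 64/3
  d12 = d5*2 - d1 + d10 = -19/3
Walk from origin (0, 0):
  seg 1: left by d6 = 55/3 → (-55/3, 0)
  seg 2: right by d12 = -19/3 → (-74/3, 0)
  seg 3: up by d9 = 11/18 → (-74/3, 11/18)
  seg 4: up by d12 = -19/3 → (-74/3, -103/18)
  seg 5: down by d7 = 9 → (-74/3, -265/18)
  seg 6: up by d6 = 55/3 → (-74/3, 65/18)
  seg 7: down by d5 = 19/3 → (-74/3, -49/18)
  seg 8: down by d8 = 9/2 → (-74/3, -65/9)
  seg 9: right by d8 = 9/2 → (-121/6, -65/9)
  seg 10: left by d4 = 3 → (-139/6, -65/9)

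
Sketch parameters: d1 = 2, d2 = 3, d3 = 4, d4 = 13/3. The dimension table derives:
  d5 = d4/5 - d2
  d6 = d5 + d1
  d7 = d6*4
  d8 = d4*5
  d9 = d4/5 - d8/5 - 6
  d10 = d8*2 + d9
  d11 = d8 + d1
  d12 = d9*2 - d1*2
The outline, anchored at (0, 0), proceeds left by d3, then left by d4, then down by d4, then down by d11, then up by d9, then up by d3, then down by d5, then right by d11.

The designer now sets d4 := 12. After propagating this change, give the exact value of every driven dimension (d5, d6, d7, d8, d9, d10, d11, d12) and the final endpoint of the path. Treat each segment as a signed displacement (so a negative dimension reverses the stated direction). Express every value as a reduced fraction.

Apply edit: d4 := 12
  d5 = d4/5 - d2 = -3/5
  d6 = d5 + d1 = 7/5
  d7 = d6*4 = 28/5
  d8 = d4*5 = 60
  d9 = d4/5 - d8/5 - 6 = -78/5
  d10 = d8*2 + d9 = 522/5
  d11 = d8 + d1 = 62
  d12 = d9*2 - d1*2 = -176/5
Walk from origin (0, 0):
  seg 1: left by d3 = 4 → (-4, 0)
  seg 2: left by d4 = 12 → (-16, 0)
  seg 3: down by d4 = 12 → (-16, -12)
  seg 4: down by d11 = 62 → (-16, -74)
  seg 5: up by d9 = -78/5 → (-16, -448/5)
  seg 6: up by d3 = 4 → (-16, -428/5)
  seg 7: down by d5 = -3/5 → (-16, -85)
  seg 8: right by d11 = 62 → (46, -85)

d5 = -3/5
d6 = 7/5
d7 = 28/5
d8 = 60
d9 = -78/5
d10 = 522/5
d11 = 62
d12 = -176/5
endpoint = (46, -85)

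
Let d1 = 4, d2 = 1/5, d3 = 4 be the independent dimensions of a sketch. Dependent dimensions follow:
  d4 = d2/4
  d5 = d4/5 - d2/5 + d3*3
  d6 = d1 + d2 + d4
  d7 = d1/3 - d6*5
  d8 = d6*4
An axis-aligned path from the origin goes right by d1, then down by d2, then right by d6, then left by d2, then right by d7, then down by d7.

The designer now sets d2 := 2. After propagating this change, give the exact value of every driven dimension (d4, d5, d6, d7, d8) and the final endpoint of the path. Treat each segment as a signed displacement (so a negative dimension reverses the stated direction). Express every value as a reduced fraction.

d4 = 1/2
d5 = 117/10
d6 = 13/2
d7 = -187/6
d8 = 26
endpoint = (-68/3, 175/6)

Apply edit: d2 := 2
  d4 = d2/4 = 1/2
  d5 = d4/5 - d2/5 + d3*3 = 117/10
  d6 = d1 + d2 + d4 = 13/2
  d7 = d1/3 - d6*5 = -187/6
  d8 = d6*4 = 26
Walk from origin (0, 0):
  seg 1: right by d1 = 4 → (4, 0)
  seg 2: down by d2 = 2 → (4, -2)
  seg 3: right by d6 = 13/2 → (21/2, -2)
  seg 4: left by d2 = 2 → (17/2, -2)
  seg 5: right by d7 = -187/6 → (-68/3, -2)
  seg 6: down by d7 = -187/6 → (-68/3, 175/6)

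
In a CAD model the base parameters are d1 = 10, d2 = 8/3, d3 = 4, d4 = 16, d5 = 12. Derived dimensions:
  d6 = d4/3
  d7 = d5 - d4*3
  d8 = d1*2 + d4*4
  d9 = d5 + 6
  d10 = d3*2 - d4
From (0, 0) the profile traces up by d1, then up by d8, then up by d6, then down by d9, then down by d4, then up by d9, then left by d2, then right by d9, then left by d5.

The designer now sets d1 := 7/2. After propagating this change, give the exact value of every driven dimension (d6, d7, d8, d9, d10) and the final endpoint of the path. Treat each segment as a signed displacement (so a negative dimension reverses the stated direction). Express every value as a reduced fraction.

Apply edit: d1 := 7/2
  d6 = d4/3 = 16/3
  d7 = d5 - d4*3 = -36
  d8 = d1*2 + d4*4 = 71
  d9 = d5 + 6 = 18
  d10 = d3*2 - d4 = -8
Walk from origin (0, 0):
  seg 1: up by d1 = 7/2 → (0, 7/2)
  seg 2: up by d8 = 71 → (0, 149/2)
  seg 3: up by d6 = 16/3 → (0, 479/6)
  seg 4: down by d9 = 18 → (0, 371/6)
  seg 5: down by d4 = 16 → (0, 275/6)
  seg 6: up by d9 = 18 → (0, 383/6)
  seg 7: left by d2 = 8/3 → (-8/3, 383/6)
  seg 8: right by d9 = 18 → (46/3, 383/6)
  seg 9: left by d5 = 12 → (10/3, 383/6)

d6 = 16/3
d7 = -36
d8 = 71
d9 = 18
d10 = -8
endpoint = (10/3, 383/6)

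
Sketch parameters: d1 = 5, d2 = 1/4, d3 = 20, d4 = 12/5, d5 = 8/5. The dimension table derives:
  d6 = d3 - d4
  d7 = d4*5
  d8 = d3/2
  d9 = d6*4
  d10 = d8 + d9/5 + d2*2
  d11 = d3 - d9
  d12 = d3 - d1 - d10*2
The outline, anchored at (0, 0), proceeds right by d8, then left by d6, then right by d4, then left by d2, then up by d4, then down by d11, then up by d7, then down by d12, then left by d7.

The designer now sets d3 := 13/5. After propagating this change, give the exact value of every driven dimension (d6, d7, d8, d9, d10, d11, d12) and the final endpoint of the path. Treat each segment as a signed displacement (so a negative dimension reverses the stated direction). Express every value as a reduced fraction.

d6 = 1/5
d7 = 12
d8 = 13/10
d9 = 4/5
d10 = 49/25
d11 = 9/5
d12 = -158/25
endpoint = (-35/4, 473/25)

Apply edit: d3 := 13/5
  d6 = d3 - d4 = 1/5
  d7 = d4*5 = 12
  d8 = d3/2 = 13/10
  d9 = d6*4 = 4/5
  d10 = d8 + d9/5 + d2*2 = 49/25
  d11 = d3 - d9 = 9/5
  d12 = d3 - d1 - d10*2 = -158/25
Walk from origin (0, 0):
  seg 1: right by d8 = 13/10 → (13/10, 0)
  seg 2: left by d6 = 1/5 → (11/10, 0)
  seg 3: right by d4 = 12/5 → (7/2, 0)
  seg 4: left by d2 = 1/4 → (13/4, 0)
  seg 5: up by d4 = 12/5 → (13/4, 12/5)
  seg 6: down by d11 = 9/5 → (13/4, 3/5)
  seg 7: up by d7 = 12 → (13/4, 63/5)
  seg 8: down by d12 = -158/25 → (13/4, 473/25)
  seg 9: left by d7 = 12 → (-35/4, 473/25)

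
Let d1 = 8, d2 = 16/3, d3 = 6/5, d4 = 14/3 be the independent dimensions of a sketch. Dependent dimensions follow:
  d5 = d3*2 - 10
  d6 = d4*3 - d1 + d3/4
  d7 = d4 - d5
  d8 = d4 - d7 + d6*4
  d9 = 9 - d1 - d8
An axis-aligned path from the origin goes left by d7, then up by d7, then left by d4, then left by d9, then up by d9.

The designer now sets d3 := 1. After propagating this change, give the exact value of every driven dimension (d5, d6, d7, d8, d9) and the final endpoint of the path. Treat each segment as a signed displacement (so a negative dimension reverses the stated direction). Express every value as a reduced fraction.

Apply edit: d3 := 1
  d5 = d3*2 - 10 = -8
  d6 = d4*3 - d1 + d3/4 = 25/4
  d7 = d4 - d5 = 38/3
  d8 = d4 - d7 + d6*4 = 17
  d9 = 9 - d1 - d8 = -16
Walk from origin (0, 0):
  seg 1: left by d7 = 38/3 → (-38/3, 0)
  seg 2: up by d7 = 38/3 → (-38/3, 38/3)
  seg 3: left by d4 = 14/3 → (-52/3, 38/3)
  seg 4: left by d9 = -16 → (-4/3, 38/3)
  seg 5: up by d9 = -16 → (-4/3, -10/3)

d5 = -8
d6 = 25/4
d7 = 38/3
d8 = 17
d9 = -16
endpoint = (-4/3, -10/3)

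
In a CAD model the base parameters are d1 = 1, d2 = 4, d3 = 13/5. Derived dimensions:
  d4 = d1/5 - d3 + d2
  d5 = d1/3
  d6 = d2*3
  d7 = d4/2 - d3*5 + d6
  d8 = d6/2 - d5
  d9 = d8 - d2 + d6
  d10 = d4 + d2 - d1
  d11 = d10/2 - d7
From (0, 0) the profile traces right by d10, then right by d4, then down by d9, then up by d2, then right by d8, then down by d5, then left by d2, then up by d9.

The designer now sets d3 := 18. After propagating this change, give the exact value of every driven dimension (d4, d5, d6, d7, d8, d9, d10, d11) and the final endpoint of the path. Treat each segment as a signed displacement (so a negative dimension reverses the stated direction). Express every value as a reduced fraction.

Apply edit: d3 := 18
  d4 = d1/5 - d3 + d2 = -69/5
  d5 = d1/3 = 1/3
  d6 = d2*3 = 12
  d7 = d4/2 - d3*5 + d6 = -849/10
  d8 = d6/2 - d5 = 17/3
  d9 = d8 - d2 + d6 = 41/3
  d10 = d4 + d2 - d1 = -54/5
  d11 = d10/2 - d7 = 159/2
Walk from origin (0, 0):
  seg 1: right by d10 = -54/5 → (-54/5, 0)
  seg 2: right by d4 = -69/5 → (-123/5, 0)
  seg 3: down by d9 = 41/3 → (-123/5, -41/3)
  seg 4: up by d2 = 4 → (-123/5, -29/3)
  seg 5: right by d8 = 17/3 → (-284/15, -29/3)
  seg 6: down by d5 = 1/3 → (-284/15, -10)
  seg 7: left by d2 = 4 → (-344/15, -10)
  seg 8: up by d9 = 41/3 → (-344/15, 11/3)

d4 = -69/5
d5 = 1/3
d6 = 12
d7 = -849/10
d8 = 17/3
d9 = 41/3
d10 = -54/5
d11 = 159/2
endpoint = (-344/15, 11/3)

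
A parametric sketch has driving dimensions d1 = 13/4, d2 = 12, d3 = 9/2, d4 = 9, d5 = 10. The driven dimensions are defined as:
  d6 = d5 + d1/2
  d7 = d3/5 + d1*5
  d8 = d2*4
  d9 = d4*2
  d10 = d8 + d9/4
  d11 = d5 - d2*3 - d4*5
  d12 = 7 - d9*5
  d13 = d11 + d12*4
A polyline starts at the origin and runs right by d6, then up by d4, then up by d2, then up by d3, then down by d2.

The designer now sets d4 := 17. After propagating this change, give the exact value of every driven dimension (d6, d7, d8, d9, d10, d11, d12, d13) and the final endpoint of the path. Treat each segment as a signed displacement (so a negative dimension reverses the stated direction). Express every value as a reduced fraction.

d6 = 93/8
d7 = 343/20
d8 = 48
d9 = 34
d10 = 113/2
d11 = -111
d12 = -163
d13 = -763
endpoint = (93/8, 43/2)

Apply edit: d4 := 17
  d6 = d5 + d1/2 = 93/8
  d7 = d3/5 + d1*5 = 343/20
  d8 = d2*4 = 48
  d9 = d4*2 = 34
  d10 = d8 + d9/4 = 113/2
  d11 = d5 - d2*3 - d4*5 = -111
  d12 = 7 - d9*5 = -163
  d13 = d11 + d12*4 = -763
Walk from origin (0, 0):
  seg 1: right by d6 = 93/8 → (93/8, 0)
  seg 2: up by d4 = 17 → (93/8, 17)
  seg 3: up by d2 = 12 → (93/8, 29)
  seg 4: up by d3 = 9/2 → (93/8, 67/2)
  seg 5: down by d2 = 12 → (93/8, 43/2)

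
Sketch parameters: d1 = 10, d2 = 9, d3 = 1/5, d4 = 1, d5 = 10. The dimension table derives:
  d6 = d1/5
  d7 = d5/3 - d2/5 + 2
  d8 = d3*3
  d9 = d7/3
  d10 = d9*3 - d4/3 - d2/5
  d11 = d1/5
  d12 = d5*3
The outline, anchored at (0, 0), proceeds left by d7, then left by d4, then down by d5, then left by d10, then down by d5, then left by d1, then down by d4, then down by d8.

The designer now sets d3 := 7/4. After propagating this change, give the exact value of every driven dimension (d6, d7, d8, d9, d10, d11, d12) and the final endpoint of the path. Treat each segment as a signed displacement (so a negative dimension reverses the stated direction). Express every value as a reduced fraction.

d6 = 2
d7 = 53/15
d8 = 21/4
d9 = 53/45
d10 = 7/5
d11 = 2
d12 = 30
endpoint = (-239/15, -105/4)

Apply edit: d3 := 7/4
  d6 = d1/5 = 2
  d7 = d5/3 - d2/5 + 2 = 53/15
  d8 = d3*3 = 21/4
  d9 = d7/3 = 53/45
  d10 = d9*3 - d4/3 - d2/5 = 7/5
  d11 = d1/5 = 2
  d12 = d5*3 = 30
Walk from origin (0, 0):
  seg 1: left by d7 = 53/15 → (-53/15, 0)
  seg 2: left by d4 = 1 → (-68/15, 0)
  seg 3: down by d5 = 10 → (-68/15, -10)
  seg 4: left by d10 = 7/5 → (-89/15, -10)
  seg 5: down by d5 = 10 → (-89/15, -20)
  seg 6: left by d1 = 10 → (-239/15, -20)
  seg 7: down by d4 = 1 → (-239/15, -21)
  seg 8: down by d8 = 21/4 → (-239/15, -105/4)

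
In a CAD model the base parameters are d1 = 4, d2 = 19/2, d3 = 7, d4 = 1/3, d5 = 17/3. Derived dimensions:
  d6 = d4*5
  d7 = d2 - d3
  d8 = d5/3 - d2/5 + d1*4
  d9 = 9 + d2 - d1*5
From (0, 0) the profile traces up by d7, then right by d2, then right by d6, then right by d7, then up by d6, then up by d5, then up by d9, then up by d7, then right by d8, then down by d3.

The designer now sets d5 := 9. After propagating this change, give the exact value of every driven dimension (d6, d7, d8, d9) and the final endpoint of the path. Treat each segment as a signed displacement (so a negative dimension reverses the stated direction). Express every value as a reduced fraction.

Apply edit: d5 := 9
  d6 = d4*5 = 5/3
  d7 = d2 - d3 = 5/2
  d8 = d5/3 - d2/5 + d1*4 = 171/10
  d9 = 9 + d2 - d1*5 = -3/2
Walk from origin (0, 0):
  seg 1: up by d7 = 5/2 → (0, 5/2)
  seg 2: right by d2 = 19/2 → (19/2, 5/2)
  seg 3: right by d6 = 5/3 → (67/6, 5/2)
  seg 4: right by d7 = 5/2 → (41/3, 5/2)
  seg 5: up by d6 = 5/3 → (41/3, 25/6)
  seg 6: up by d5 = 9 → (41/3, 79/6)
  seg 7: up by d9 = -3/2 → (41/3, 35/3)
  seg 8: up by d7 = 5/2 → (41/3, 85/6)
  seg 9: right by d8 = 171/10 → (923/30, 85/6)
  seg 10: down by d3 = 7 → (923/30, 43/6)

d6 = 5/3
d7 = 5/2
d8 = 171/10
d9 = -3/2
endpoint = (923/30, 43/6)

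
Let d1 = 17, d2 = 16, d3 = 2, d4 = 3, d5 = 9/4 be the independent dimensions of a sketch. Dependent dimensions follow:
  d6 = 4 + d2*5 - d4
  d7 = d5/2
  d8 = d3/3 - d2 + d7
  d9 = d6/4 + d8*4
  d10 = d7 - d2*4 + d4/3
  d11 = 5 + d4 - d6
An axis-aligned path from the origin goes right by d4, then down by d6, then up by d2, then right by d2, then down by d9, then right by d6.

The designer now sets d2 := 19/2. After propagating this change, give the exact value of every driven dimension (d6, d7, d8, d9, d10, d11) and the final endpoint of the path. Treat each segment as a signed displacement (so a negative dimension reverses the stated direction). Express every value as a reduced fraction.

Apply edit: d2 := 19/2
  d6 = 4 + d2*5 - d4 = 97/2
  d7 = d5/2 = 9/8
  d8 = d3/3 - d2 + d7 = -185/24
  d9 = d6/4 + d8*4 = -449/24
  d10 = d7 - d2*4 + d4/3 = -287/8
  d11 = 5 + d4 - d6 = -81/2
Walk from origin (0, 0):
  seg 1: right by d4 = 3 → (3, 0)
  seg 2: down by d6 = 97/2 → (3, -97/2)
  seg 3: up by d2 = 19/2 → (3, -39)
  seg 4: right by d2 = 19/2 → (25/2, -39)
  seg 5: down by d9 = -449/24 → (25/2, -487/24)
  seg 6: right by d6 = 97/2 → (61, -487/24)

d6 = 97/2
d7 = 9/8
d8 = -185/24
d9 = -449/24
d10 = -287/8
d11 = -81/2
endpoint = (61, -487/24)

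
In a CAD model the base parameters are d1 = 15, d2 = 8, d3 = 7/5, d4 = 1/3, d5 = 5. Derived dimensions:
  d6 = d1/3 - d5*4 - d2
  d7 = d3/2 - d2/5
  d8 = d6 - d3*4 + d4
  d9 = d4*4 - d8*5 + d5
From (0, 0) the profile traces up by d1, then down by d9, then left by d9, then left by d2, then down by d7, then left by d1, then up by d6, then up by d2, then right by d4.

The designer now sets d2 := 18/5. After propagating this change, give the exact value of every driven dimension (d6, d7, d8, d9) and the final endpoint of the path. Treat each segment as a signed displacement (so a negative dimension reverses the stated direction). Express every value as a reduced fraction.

d6 = -93/5
d7 = -1/50
d8 = -358/15
d9 = 377/3
endpoint = (-2159/15, -18847/150)

Apply edit: d2 := 18/5
  d6 = d1/3 - d5*4 - d2 = -93/5
  d7 = d3/2 - d2/5 = -1/50
  d8 = d6 - d3*4 + d4 = -358/15
  d9 = d4*4 - d8*5 + d5 = 377/3
Walk from origin (0, 0):
  seg 1: up by d1 = 15 → (0, 15)
  seg 2: down by d9 = 377/3 → (0, -332/3)
  seg 3: left by d9 = 377/3 → (-377/3, -332/3)
  seg 4: left by d2 = 18/5 → (-1939/15, -332/3)
  seg 5: down by d7 = -1/50 → (-1939/15, -16597/150)
  seg 6: left by d1 = 15 → (-2164/15, -16597/150)
  seg 7: up by d6 = -93/5 → (-2164/15, -19387/150)
  seg 8: up by d2 = 18/5 → (-2164/15, -18847/150)
  seg 9: right by d4 = 1/3 → (-2159/15, -18847/150)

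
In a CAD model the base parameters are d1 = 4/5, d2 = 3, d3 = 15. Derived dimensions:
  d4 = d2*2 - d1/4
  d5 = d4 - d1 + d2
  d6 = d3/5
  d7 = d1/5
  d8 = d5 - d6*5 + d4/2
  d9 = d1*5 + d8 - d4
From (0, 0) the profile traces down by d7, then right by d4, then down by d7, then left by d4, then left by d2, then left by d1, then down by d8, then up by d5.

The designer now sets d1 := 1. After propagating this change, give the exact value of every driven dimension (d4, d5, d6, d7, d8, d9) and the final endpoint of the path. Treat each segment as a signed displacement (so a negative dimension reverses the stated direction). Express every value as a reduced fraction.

Apply edit: d1 := 1
  d4 = d2*2 - d1/4 = 23/4
  d5 = d4 - d1 + d2 = 31/4
  d6 = d3/5 = 3
  d7 = d1/5 = 1/5
  d8 = d5 - d6*5 + d4/2 = -35/8
  d9 = d1*5 + d8 - d4 = -41/8
Walk from origin (0, 0):
  seg 1: down by d7 = 1/5 → (0, -1/5)
  seg 2: right by d4 = 23/4 → (23/4, -1/5)
  seg 3: down by d7 = 1/5 → (23/4, -2/5)
  seg 4: left by d4 = 23/4 → (0, -2/5)
  seg 5: left by d2 = 3 → (-3, -2/5)
  seg 6: left by d1 = 1 → (-4, -2/5)
  seg 7: down by d8 = -35/8 → (-4, 159/40)
  seg 8: up by d5 = 31/4 → (-4, 469/40)

d4 = 23/4
d5 = 31/4
d6 = 3
d7 = 1/5
d8 = -35/8
d9 = -41/8
endpoint = (-4, 469/40)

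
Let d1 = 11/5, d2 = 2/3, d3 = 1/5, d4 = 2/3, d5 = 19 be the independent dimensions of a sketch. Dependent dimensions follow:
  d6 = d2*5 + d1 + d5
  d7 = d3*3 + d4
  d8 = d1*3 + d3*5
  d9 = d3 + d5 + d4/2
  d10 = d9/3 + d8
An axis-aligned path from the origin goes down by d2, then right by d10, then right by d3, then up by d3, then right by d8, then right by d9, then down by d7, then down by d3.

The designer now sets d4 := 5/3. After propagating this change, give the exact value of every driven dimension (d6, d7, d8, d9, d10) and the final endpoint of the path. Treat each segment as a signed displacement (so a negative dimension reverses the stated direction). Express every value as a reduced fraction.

d6 = 368/15
d7 = 34/15
d8 = 38/5
d9 = 601/30
d10 = 257/18
endpoint = (379/9, -44/15)

Apply edit: d4 := 5/3
  d6 = d2*5 + d1 + d5 = 368/15
  d7 = d3*3 + d4 = 34/15
  d8 = d1*3 + d3*5 = 38/5
  d9 = d3 + d5 + d4/2 = 601/30
  d10 = d9/3 + d8 = 257/18
Walk from origin (0, 0):
  seg 1: down by d2 = 2/3 → (0, -2/3)
  seg 2: right by d10 = 257/18 → (257/18, -2/3)
  seg 3: right by d3 = 1/5 → (1303/90, -2/3)
  seg 4: up by d3 = 1/5 → (1303/90, -7/15)
  seg 5: right by d8 = 38/5 → (1987/90, -7/15)
  seg 6: right by d9 = 601/30 → (379/9, -7/15)
  seg 7: down by d7 = 34/15 → (379/9, -41/15)
  seg 8: down by d3 = 1/5 → (379/9, -44/15)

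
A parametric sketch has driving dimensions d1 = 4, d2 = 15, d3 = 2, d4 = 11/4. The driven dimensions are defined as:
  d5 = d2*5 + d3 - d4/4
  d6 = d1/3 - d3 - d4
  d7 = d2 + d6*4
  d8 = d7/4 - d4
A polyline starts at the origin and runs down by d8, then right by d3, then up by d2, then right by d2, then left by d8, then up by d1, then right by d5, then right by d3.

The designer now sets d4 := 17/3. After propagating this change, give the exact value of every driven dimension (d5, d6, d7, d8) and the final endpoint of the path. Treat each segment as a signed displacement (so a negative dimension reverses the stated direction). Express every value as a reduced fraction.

d5 = 907/12
d6 = -19/3
d7 = -31/3
d8 = -33/4
endpoint = (617/6, 109/4)

Apply edit: d4 := 17/3
  d5 = d2*5 + d3 - d4/4 = 907/12
  d6 = d1/3 - d3 - d4 = -19/3
  d7 = d2 + d6*4 = -31/3
  d8 = d7/4 - d4 = -33/4
Walk from origin (0, 0):
  seg 1: down by d8 = -33/4 → (0, 33/4)
  seg 2: right by d3 = 2 → (2, 33/4)
  seg 3: up by d2 = 15 → (2, 93/4)
  seg 4: right by d2 = 15 → (17, 93/4)
  seg 5: left by d8 = -33/4 → (101/4, 93/4)
  seg 6: up by d1 = 4 → (101/4, 109/4)
  seg 7: right by d5 = 907/12 → (605/6, 109/4)
  seg 8: right by d3 = 2 → (617/6, 109/4)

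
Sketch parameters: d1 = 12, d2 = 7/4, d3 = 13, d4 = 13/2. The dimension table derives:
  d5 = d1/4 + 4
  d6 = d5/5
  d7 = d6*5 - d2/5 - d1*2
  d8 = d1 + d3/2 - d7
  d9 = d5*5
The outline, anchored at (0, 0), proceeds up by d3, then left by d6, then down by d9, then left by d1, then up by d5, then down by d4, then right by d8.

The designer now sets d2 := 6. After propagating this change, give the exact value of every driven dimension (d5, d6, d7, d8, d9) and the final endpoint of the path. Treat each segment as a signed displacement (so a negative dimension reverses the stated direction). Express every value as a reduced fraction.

d5 = 7
d6 = 7/5
d7 = -91/5
d8 = 367/10
d9 = 35
endpoint = (233/10, -43/2)

Apply edit: d2 := 6
  d5 = d1/4 + 4 = 7
  d6 = d5/5 = 7/5
  d7 = d6*5 - d2/5 - d1*2 = -91/5
  d8 = d1 + d3/2 - d7 = 367/10
  d9 = d5*5 = 35
Walk from origin (0, 0):
  seg 1: up by d3 = 13 → (0, 13)
  seg 2: left by d6 = 7/5 → (-7/5, 13)
  seg 3: down by d9 = 35 → (-7/5, -22)
  seg 4: left by d1 = 12 → (-67/5, -22)
  seg 5: up by d5 = 7 → (-67/5, -15)
  seg 6: down by d4 = 13/2 → (-67/5, -43/2)
  seg 7: right by d8 = 367/10 → (233/10, -43/2)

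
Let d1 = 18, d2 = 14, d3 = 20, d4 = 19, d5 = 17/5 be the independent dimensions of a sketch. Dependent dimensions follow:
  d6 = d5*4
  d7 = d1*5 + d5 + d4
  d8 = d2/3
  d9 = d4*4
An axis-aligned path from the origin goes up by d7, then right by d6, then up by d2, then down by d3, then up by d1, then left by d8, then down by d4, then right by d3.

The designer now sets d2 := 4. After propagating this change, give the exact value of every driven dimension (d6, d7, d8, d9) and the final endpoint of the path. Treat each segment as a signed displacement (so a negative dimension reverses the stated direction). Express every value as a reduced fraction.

Apply edit: d2 := 4
  d6 = d5*4 = 68/5
  d7 = d1*5 + d5 + d4 = 562/5
  d8 = d2/3 = 4/3
  d9 = d4*4 = 76
Walk from origin (0, 0):
  seg 1: up by d7 = 562/5 → (0, 562/5)
  seg 2: right by d6 = 68/5 → (68/5, 562/5)
  seg 3: up by d2 = 4 → (68/5, 582/5)
  seg 4: down by d3 = 20 → (68/5, 482/5)
  seg 5: up by d1 = 18 → (68/5, 572/5)
  seg 6: left by d8 = 4/3 → (184/15, 572/5)
  seg 7: down by d4 = 19 → (184/15, 477/5)
  seg 8: right by d3 = 20 → (484/15, 477/5)

d6 = 68/5
d7 = 562/5
d8 = 4/3
d9 = 76
endpoint = (484/15, 477/5)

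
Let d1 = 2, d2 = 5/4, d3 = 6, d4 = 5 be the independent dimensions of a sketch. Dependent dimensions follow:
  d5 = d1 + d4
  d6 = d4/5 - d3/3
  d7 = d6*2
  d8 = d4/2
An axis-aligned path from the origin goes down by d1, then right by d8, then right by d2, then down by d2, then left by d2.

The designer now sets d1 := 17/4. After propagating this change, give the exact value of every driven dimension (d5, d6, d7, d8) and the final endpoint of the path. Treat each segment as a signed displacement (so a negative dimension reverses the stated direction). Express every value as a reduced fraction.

d5 = 37/4
d6 = -1
d7 = -2
d8 = 5/2
endpoint = (5/2, -11/2)

Apply edit: d1 := 17/4
  d5 = d1 + d4 = 37/4
  d6 = d4/5 - d3/3 = -1
  d7 = d6*2 = -2
  d8 = d4/2 = 5/2
Walk from origin (0, 0):
  seg 1: down by d1 = 17/4 → (0, -17/4)
  seg 2: right by d8 = 5/2 → (5/2, -17/4)
  seg 3: right by d2 = 5/4 → (15/4, -17/4)
  seg 4: down by d2 = 5/4 → (15/4, -11/2)
  seg 5: left by d2 = 5/4 → (5/2, -11/2)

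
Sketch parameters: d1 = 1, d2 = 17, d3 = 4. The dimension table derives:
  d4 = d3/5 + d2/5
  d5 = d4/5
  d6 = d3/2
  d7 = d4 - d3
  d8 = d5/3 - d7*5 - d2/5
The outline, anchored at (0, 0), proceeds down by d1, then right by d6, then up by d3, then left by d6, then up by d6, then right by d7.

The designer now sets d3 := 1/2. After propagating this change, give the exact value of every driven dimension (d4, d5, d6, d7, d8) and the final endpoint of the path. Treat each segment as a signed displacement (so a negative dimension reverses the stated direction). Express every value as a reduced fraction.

d4 = 7/2
d5 = 7/10
d6 = 1/4
d7 = 3
d8 = -109/6
endpoint = (3, -1/4)

Apply edit: d3 := 1/2
  d4 = d3/5 + d2/5 = 7/2
  d5 = d4/5 = 7/10
  d6 = d3/2 = 1/4
  d7 = d4 - d3 = 3
  d8 = d5/3 - d7*5 - d2/5 = -109/6
Walk from origin (0, 0):
  seg 1: down by d1 = 1 → (0, -1)
  seg 2: right by d6 = 1/4 → (1/4, -1)
  seg 3: up by d3 = 1/2 → (1/4, -1/2)
  seg 4: left by d6 = 1/4 → (0, -1/2)
  seg 5: up by d6 = 1/4 → (0, -1/4)
  seg 6: right by d7 = 3 → (3, -1/4)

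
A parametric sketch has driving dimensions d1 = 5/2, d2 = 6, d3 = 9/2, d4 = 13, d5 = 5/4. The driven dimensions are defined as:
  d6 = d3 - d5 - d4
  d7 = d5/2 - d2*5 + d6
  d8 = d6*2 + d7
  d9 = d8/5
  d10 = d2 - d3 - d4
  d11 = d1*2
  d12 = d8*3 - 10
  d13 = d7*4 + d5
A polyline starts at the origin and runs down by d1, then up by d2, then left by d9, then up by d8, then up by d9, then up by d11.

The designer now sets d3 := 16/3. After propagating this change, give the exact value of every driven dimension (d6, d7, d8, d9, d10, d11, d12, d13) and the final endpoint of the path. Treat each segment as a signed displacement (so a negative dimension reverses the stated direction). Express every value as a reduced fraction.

Apply edit: d3 := 16/3
  d6 = d3 - d5 - d4 = -107/12
  d7 = d5/2 - d2*5 + d6 = -919/24
  d8 = d6*2 + d7 = -449/8
  d9 = d8/5 = -449/40
  d10 = d2 - d3 - d4 = -37/3
  d11 = d1*2 = 5
  d12 = d8*3 - 10 = -1427/8
  d13 = d7*4 + d5 = -1823/12
Walk from origin (0, 0):
  seg 1: down by d1 = 5/2 → (0, -5/2)
  seg 2: up by d2 = 6 → (0, 7/2)
  seg 3: left by d9 = -449/40 → (449/40, 7/2)
  seg 4: up by d8 = -449/8 → (449/40, -421/8)
  seg 5: up by d9 = -449/40 → (449/40, -1277/20)
  seg 6: up by d11 = 5 → (449/40, -1177/20)

d6 = -107/12
d7 = -919/24
d8 = -449/8
d9 = -449/40
d10 = -37/3
d11 = 5
d12 = -1427/8
d13 = -1823/12
endpoint = (449/40, -1177/20)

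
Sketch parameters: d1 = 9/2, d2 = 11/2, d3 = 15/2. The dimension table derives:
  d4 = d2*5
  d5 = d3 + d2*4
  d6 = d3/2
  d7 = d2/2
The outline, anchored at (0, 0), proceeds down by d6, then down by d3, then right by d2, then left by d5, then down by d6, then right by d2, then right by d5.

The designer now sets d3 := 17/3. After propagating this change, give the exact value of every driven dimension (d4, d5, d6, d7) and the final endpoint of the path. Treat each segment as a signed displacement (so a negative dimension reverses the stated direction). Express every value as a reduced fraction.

d4 = 55/2
d5 = 83/3
d6 = 17/6
d7 = 11/4
endpoint = (11, -34/3)

Apply edit: d3 := 17/3
  d4 = d2*5 = 55/2
  d5 = d3 + d2*4 = 83/3
  d6 = d3/2 = 17/6
  d7 = d2/2 = 11/4
Walk from origin (0, 0):
  seg 1: down by d6 = 17/6 → (0, -17/6)
  seg 2: down by d3 = 17/3 → (0, -17/2)
  seg 3: right by d2 = 11/2 → (11/2, -17/2)
  seg 4: left by d5 = 83/3 → (-133/6, -17/2)
  seg 5: down by d6 = 17/6 → (-133/6, -34/3)
  seg 6: right by d2 = 11/2 → (-50/3, -34/3)
  seg 7: right by d5 = 83/3 → (11, -34/3)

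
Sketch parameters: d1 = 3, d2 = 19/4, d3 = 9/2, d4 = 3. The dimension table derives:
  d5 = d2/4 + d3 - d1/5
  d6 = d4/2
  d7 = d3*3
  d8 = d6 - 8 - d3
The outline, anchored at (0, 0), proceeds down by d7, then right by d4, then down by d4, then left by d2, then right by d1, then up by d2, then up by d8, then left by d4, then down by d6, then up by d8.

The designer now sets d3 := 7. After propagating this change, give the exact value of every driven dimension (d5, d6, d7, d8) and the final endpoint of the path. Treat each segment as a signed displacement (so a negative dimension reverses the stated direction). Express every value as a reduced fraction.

Apply edit: d3 := 7
  d5 = d2/4 + d3 - d1/5 = 607/80
  d6 = d4/2 = 3/2
  d7 = d3*3 = 21
  d8 = d6 - 8 - d3 = -27/2
Walk from origin (0, 0):
  seg 1: down by d7 = 21 → (0, -21)
  seg 2: right by d4 = 3 → (3, -21)
  seg 3: down by d4 = 3 → (3, -24)
  seg 4: left by d2 = 19/4 → (-7/4, -24)
  seg 5: right by d1 = 3 → (5/4, -24)
  seg 6: up by d2 = 19/4 → (5/4, -77/4)
  seg 7: up by d8 = -27/2 → (5/4, -131/4)
  seg 8: left by d4 = 3 → (-7/4, -131/4)
  seg 9: down by d6 = 3/2 → (-7/4, -137/4)
  seg 10: up by d8 = -27/2 → (-7/4, -191/4)

d5 = 607/80
d6 = 3/2
d7 = 21
d8 = -27/2
endpoint = (-7/4, -191/4)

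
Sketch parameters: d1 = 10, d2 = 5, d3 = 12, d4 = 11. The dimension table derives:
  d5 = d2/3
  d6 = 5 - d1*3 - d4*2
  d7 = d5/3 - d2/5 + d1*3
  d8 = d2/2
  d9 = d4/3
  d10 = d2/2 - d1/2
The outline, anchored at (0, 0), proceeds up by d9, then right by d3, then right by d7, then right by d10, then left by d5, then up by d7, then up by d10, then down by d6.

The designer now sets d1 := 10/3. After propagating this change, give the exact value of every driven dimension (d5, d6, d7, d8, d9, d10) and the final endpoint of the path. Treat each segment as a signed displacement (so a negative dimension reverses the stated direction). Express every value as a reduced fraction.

Apply edit: d1 := 10/3
  d5 = d2/3 = 5/3
  d6 = 5 - d1*3 - d4*2 = -27
  d7 = d5/3 - d2/5 + d1*3 = 86/9
  d8 = d2/2 = 5/2
  d9 = d4/3 = 11/3
  d10 = d2/2 - d1/2 = 5/6
Walk from origin (0, 0):
  seg 1: up by d9 = 11/3 → (0, 11/3)
  seg 2: right by d3 = 12 → (12, 11/3)
  seg 3: right by d7 = 86/9 → (194/9, 11/3)
  seg 4: right by d10 = 5/6 → (403/18, 11/3)
  seg 5: left by d5 = 5/3 → (373/18, 11/3)
  seg 6: up by d7 = 86/9 → (373/18, 119/9)
  seg 7: up by d10 = 5/6 → (373/18, 253/18)
  seg 8: down by d6 = -27 → (373/18, 739/18)

d5 = 5/3
d6 = -27
d7 = 86/9
d8 = 5/2
d9 = 11/3
d10 = 5/6
endpoint = (373/18, 739/18)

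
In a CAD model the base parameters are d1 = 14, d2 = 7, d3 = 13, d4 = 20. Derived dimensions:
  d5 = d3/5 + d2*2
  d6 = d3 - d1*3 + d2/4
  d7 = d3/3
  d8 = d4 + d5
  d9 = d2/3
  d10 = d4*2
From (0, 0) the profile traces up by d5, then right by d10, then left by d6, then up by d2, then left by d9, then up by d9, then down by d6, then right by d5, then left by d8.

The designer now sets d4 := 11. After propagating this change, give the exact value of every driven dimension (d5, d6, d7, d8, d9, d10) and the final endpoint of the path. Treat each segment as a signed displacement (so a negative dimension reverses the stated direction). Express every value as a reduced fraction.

Apply edit: d4 := 11
  d5 = d3/5 + d2*2 = 83/5
  d6 = d3 - d1*3 + d2/4 = -109/4
  d7 = d3/3 = 13/3
  d8 = d4 + d5 = 138/5
  d9 = d2/3 = 7/3
  d10 = d4*2 = 22
Walk from origin (0, 0):
  seg 1: up by d5 = 83/5 → (0, 83/5)
  seg 2: right by d10 = 22 → (22, 83/5)
  seg 3: left by d6 = -109/4 → (197/4, 83/5)
  seg 4: up by d2 = 7 → (197/4, 118/5)
  seg 5: left by d9 = 7/3 → (563/12, 118/5)
  seg 6: up by d9 = 7/3 → (563/12, 389/15)
  seg 7: down by d6 = -109/4 → (563/12, 3191/60)
  seg 8: right by d5 = 83/5 → (3811/60, 3191/60)
  seg 9: left by d8 = 138/5 → (431/12, 3191/60)

d5 = 83/5
d6 = -109/4
d7 = 13/3
d8 = 138/5
d9 = 7/3
d10 = 22
endpoint = (431/12, 3191/60)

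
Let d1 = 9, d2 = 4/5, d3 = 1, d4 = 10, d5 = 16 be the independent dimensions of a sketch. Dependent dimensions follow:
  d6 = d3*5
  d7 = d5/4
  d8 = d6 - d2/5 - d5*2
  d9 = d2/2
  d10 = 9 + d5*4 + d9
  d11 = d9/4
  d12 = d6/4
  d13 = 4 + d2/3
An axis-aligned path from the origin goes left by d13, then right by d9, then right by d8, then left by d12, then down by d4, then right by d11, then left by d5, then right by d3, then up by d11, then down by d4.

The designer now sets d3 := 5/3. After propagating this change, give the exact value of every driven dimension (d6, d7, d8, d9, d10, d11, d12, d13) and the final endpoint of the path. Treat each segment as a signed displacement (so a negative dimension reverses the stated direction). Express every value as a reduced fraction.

d6 = 25/3
d7 = 4
d8 = -1787/75
d9 = 2/5
d10 = 367/5
d11 = 1/10
d12 = 25/12
d13 = 64/15
endpoint = (-4401/100, -199/10)

Apply edit: d3 := 5/3
  d6 = d3*5 = 25/3
  d7 = d5/4 = 4
  d8 = d6 - d2/5 - d5*2 = -1787/75
  d9 = d2/2 = 2/5
  d10 = 9 + d5*4 + d9 = 367/5
  d11 = d9/4 = 1/10
  d12 = d6/4 = 25/12
  d13 = 4 + d2/3 = 64/15
Walk from origin (0, 0):
  seg 1: left by d13 = 64/15 → (-64/15, 0)
  seg 2: right by d9 = 2/5 → (-58/15, 0)
  seg 3: right by d8 = -1787/75 → (-2077/75, 0)
  seg 4: left by d12 = 25/12 → (-8933/300, 0)
  seg 5: down by d4 = 10 → (-8933/300, -10)
  seg 6: right by d11 = 1/10 → (-8903/300, -10)
  seg 7: left by d5 = 16 → (-13703/300, -10)
  seg 8: right by d3 = 5/3 → (-4401/100, -10)
  seg 9: up by d11 = 1/10 → (-4401/100, -99/10)
  seg 10: down by d4 = 10 → (-4401/100, -199/10)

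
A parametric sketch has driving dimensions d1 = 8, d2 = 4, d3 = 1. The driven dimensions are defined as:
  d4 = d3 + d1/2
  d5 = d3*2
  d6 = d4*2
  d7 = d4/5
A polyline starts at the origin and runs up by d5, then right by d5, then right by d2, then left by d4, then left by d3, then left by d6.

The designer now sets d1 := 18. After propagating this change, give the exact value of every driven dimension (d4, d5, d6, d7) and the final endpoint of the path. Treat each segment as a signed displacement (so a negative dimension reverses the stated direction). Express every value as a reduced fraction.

d4 = 10
d5 = 2
d6 = 20
d7 = 2
endpoint = (-25, 2)

Apply edit: d1 := 18
  d4 = d3 + d1/2 = 10
  d5 = d3*2 = 2
  d6 = d4*2 = 20
  d7 = d4/5 = 2
Walk from origin (0, 0):
  seg 1: up by d5 = 2 → (0, 2)
  seg 2: right by d5 = 2 → (2, 2)
  seg 3: right by d2 = 4 → (6, 2)
  seg 4: left by d4 = 10 → (-4, 2)
  seg 5: left by d3 = 1 → (-5, 2)
  seg 6: left by d6 = 20 → (-25, 2)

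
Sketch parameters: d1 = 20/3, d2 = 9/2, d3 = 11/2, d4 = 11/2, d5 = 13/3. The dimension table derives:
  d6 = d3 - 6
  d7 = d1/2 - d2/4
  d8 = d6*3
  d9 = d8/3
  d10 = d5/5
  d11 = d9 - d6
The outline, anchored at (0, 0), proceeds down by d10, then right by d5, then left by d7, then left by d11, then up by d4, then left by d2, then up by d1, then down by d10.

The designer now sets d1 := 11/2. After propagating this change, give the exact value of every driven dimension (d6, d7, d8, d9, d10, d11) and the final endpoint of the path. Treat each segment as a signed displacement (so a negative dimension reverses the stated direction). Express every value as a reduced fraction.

Apply edit: d1 := 11/2
  d6 = d3 - 6 = -1/2
  d7 = d1/2 - d2/4 = 13/8
  d8 = d6*3 = -3/2
  d9 = d8/3 = -1/2
  d10 = d5/5 = 13/15
  d11 = d9 - d6 = 0
Walk from origin (0, 0):
  seg 1: down by d10 = 13/15 → (0, -13/15)
  seg 2: right by d5 = 13/3 → (13/3, -13/15)
  seg 3: left by d7 = 13/8 → (65/24, -13/15)
  seg 4: left by d11 = 0 → (65/24, -13/15)
  seg 5: up by d4 = 11/2 → (65/24, 139/30)
  seg 6: left by d2 = 9/2 → (-43/24, 139/30)
  seg 7: up by d1 = 11/2 → (-43/24, 152/15)
  seg 8: down by d10 = 13/15 → (-43/24, 139/15)

d6 = -1/2
d7 = 13/8
d8 = -3/2
d9 = -1/2
d10 = 13/15
d11 = 0
endpoint = (-43/24, 139/15)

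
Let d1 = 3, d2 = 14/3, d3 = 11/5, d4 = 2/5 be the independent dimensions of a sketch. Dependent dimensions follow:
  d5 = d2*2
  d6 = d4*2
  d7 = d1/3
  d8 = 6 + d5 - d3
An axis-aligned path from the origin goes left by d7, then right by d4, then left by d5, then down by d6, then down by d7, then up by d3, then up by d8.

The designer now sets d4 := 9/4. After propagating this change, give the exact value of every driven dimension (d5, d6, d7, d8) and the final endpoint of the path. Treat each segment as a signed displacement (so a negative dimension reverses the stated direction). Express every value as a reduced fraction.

Apply edit: d4 := 9/4
  d5 = d2*2 = 28/3
  d6 = d4*2 = 9/2
  d7 = d1/3 = 1
  d8 = 6 + d5 - d3 = 197/15
Walk from origin (0, 0):
  seg 1: left by d7 = 1 → (-1, 0)
  seg 2: right by d4 = 9/4 → (5/4, 0)
  seg 3: left by d5 = 28/3 → (-97/12, 0)
  seg 4: down by d6 = 9/2 → (-97/12, -9/2)
  seg 5: down by d7 = 1 → (-97/12, -11/2)
  seg 6: up by d3 = 11/5 → (-97/12, -33/10)
  seg 7: up by d8 = 197/15 → (-97/12, 59/6)

d5 = 28/3
d6 = 9/2
d7 = 1
d8 = 197/15
endpoint = (-97/12, 59/6)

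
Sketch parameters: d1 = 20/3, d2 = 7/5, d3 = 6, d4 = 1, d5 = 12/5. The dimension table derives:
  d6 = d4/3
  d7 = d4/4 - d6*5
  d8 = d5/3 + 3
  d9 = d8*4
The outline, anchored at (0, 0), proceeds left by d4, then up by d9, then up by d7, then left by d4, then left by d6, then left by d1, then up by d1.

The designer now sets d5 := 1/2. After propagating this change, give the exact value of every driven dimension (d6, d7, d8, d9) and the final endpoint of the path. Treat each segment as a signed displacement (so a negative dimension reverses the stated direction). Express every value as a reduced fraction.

d6 = 1/3
d7 = -17/12
d8 = 19/6
d9 = 38/3
endpoint = (-9, 215/12)

Apply edit: d5 := 1/2
  d6 = d4/3 = 1/3
  d7 = d4/4 - d6*5 = -17/12
  d8 = d5/3 + 3 = 19/6
  d9 = d8*4 = 38/3
Walk from origin (0, 0):
  seg 1: left by d4 = 1 → (-1, 0)
  seg 2: up by d9 = 38/3 → (-1, 38/3)
  seg 3: up by d7 = -17/12 → (-1, 45/4)
  seg 4: left by d4 = 1 → (-2, 45/4)
  seg 5: left by d6 = 1/3 → (-7/3, 45/4)
  seg 6: left by d1 = 20/3 → (-9, 45/4)
  seg 7: up by d1 = 20/3 → (-9, 215/12)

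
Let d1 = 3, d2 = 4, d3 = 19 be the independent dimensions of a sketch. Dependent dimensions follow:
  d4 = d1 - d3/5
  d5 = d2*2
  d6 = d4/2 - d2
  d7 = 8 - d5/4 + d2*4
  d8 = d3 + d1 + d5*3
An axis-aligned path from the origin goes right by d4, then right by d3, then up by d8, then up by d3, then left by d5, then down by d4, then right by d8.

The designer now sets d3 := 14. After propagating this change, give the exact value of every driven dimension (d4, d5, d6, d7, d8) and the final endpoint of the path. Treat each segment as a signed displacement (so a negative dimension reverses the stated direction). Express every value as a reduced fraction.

Apply edit: d3 := 14
  d4 = d1 - d3/5 = 1/5
  d5 = d2*2 = 8
  d6 = d4/2 - d2 = -39/10
  d7 = 8 - d5/4 + d2*4 = 22
  d8 = d3 + d1 + d5*3 = 41
Walk from origin (0, 0):
  seg 1: right by d4 = 1/5 → (1/5, 0)
  seg 2: right by d3 = 14 → (71/5, 0)
  seg 3: up by d8 = 41 → (71/5, 41)
  seg 4: up by d3 = 14 → (71/5, 55)
  seg 5: left by d5 = 8 → (31/5, 55)
  seg 6: down by d4 = 1/5 → (31/5, 274/5)
  seg 7: right by d8 = 41 → (236/5, 274/5)

d4 = 1/5
d5 = 8
d6 = -39/10
d7 = 22
d8 = 41
endpoint = (236/5, 274/5)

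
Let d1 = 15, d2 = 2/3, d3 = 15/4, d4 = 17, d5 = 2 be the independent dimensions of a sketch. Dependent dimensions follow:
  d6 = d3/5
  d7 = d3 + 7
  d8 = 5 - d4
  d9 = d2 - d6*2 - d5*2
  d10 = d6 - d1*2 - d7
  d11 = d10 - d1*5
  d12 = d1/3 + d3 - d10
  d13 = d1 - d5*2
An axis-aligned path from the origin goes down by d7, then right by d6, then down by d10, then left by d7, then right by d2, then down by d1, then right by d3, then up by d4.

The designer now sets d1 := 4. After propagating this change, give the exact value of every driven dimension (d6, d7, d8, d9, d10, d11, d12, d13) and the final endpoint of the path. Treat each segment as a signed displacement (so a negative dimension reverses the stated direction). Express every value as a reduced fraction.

d6 = 3/4
d7 = 43/4
d8 = -12
d9 = -29/6
d10 = -18
d11 = -38
d12 = 277/12
d13 = 0
endpoint = (-67/12, 81/4)

Apply edit: d1 := 4
  d6 = d3/5 = 3/4
  d7 = d3 + 7 = 43/4
  d8 = 5 - d4 = -12
  d9 = d2 - d6*2 - d5*2 = -29/6
  d10 = d6 - d1*2 - d7 = -18
  d11 = d10 - d1*5 = -38
  d12 = d1/3 + d3 - d10 = 277/12
  d13 = d1 - d5*2 = 0
Walk from origin (0, 0):
  seg 1: down by d7 = 43/4 → (0, -43/4)
  seg 2: right by d6 = 3/4 → (3/4, -43/4)
  seg 3: down by d10 = -18 → (3/4, 29/4)
  seg 4: left by d7 = 43/4 → (-10, 29/4)
  seg 5: right by d2 = 2/3 → (-28/3, 29/4)
  seg 6: down by d1 = 4 → (-28/3, 13/4)
  seg 7: right by d3 = 15/4 → (-67/12, 13/4)
  seg 8: up by d4 = 17 → (-67/12, 81/4)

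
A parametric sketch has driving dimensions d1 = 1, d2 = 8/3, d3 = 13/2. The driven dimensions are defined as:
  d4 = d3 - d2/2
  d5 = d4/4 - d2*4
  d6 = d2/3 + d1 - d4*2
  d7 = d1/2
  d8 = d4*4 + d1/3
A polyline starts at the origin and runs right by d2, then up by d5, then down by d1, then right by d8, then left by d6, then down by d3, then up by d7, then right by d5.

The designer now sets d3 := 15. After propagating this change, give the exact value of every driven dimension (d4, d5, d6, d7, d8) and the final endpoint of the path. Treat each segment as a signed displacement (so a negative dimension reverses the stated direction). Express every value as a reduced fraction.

Apply edit: d3 := 15
  d4 = d3 - d2/2 = 41/3
  d5 = d4/4 - d2*4 = -29/4
  d6 = d2/3 + d1 - d4*2 = -229/9
  d7 = d1/2 = 1/2
  d8 = d4*4 + d1/3 = 55
Walk from origin (0, 0):
  seg 1: right by d2 = 8/3 → (8/3, 0)
  seg 2: up by d5 = -29/4 → (8/3, -29/4)
  seg 3: down by d1 = 1 → (8/3, -33/4)
  seg 4: right by d8 = 55 → (173/3, -33/4)
  seg 5: left by d6 = -229/9 → (748/9, -33/4)
  seg 6: down by d3 = 15 → (748/9, -93/4)
  seg 7: up by d7 = 1/2 → (748/9, -91/4)
  seg 8: right by d5 = -29/4 → (2731/36, -91/4)

d4 = 41/3
d5 = -29/4
d6 = -229/9
d7 = 1/2
d8 = 55
endpoint = (2731/36, -91/4)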